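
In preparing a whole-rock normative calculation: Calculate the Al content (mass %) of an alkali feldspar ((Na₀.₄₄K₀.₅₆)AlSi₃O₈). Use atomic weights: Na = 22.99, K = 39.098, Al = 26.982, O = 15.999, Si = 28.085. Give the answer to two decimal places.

Formula mass = 0.44×22.99 + 0.56×39.098 + 1×26.982 + 3×28.085 + 8×15.999 = 271.239 g/mol, of which 26.982 g is Al.
So Al makes up 26.982/271.239 = 0.0995 of the mass, i.e. 9.95%.

9.95 mass %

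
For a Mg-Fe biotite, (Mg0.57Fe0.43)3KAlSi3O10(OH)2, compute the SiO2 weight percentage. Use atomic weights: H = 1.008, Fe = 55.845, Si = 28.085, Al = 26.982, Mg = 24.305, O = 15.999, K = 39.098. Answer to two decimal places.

M((Mg0.57Fe0.43)3KAlSi3O10(OH)2) = 457.941 g/mol; M(SiO2) = 60.083 g/mol.
Moles SiO2 per formula unit = 3 Si ÷ 1 = 3.0000.
SiO2 fraction = (3.0000 × 60.083) / 457.941 = 180.249/457.941 = 0.3936.

39.36 wt%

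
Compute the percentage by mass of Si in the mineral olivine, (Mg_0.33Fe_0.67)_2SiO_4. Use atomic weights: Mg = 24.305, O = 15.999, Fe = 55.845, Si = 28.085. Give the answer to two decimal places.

M((Mg_0.33Fe_0.67)_2SiO_4) = 182.955 g/mol.
Si contributes 1 × 28.085 = 28.085 g per mole.
28.085/182.955 = 0.1535 → 15.35%.

15.35 mass %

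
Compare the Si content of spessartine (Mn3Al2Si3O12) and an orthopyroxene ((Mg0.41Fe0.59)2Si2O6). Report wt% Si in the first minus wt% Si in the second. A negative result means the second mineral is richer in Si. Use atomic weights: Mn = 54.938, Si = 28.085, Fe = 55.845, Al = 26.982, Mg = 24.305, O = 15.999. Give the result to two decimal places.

-6.58 percentage points

M(Mn3Al2Si3O12) = 495.021 g/mol, so wt% Si = 84.255/495.021 × 100 = 17.02%.
M((Mg0.41Fe0.59)2Si2O6) = 237.991 g/mol, so wt% Si = 56.170/237.991 × 100 = 23.60%.
17.02 − 23.60 = -6.58 pp.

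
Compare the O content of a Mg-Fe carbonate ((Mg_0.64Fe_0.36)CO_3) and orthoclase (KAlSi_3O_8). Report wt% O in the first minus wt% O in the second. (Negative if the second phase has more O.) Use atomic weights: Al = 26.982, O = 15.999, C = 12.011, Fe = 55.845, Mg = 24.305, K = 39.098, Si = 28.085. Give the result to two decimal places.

4.18 percentage points

First mineral: 47.997 g O in 95.667 g formula = 50.17 wt% O.
Second mineral: 127.992 g O in 278.327 g formula = 45.99 wt% O.
50.17% − 45.99% gives a difference of 4.18 percentage points.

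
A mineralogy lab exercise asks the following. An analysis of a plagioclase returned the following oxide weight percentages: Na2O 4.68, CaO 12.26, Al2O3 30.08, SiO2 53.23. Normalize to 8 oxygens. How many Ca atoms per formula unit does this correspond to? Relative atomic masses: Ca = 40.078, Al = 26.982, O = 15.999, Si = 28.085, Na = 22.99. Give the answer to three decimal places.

Na2O: 4.68/61.979 = 0.07551 mol → 0.15102 mol Na, 0.07551 mol O.
CaO: 12.26/56.077 = 0.21863 mol → 0.21863 mol Ca, 0.21863 mol O.
Al2O3: 30.08/101.961 = 0.29501 mol → 0.59002 mol Al, 0.88503 mol O.
SiO2: 53.23/60.083 = 0.88594 mol → 0.88594 mol Si, 1.77188 mol O.
Total oxygen = 2.95105 mol. Normalization factor = 8/2.95105 = 2.71090.
Ca per 8 O = 0.21863 × 2.71090 = 0.593.

0.593 Ca apfu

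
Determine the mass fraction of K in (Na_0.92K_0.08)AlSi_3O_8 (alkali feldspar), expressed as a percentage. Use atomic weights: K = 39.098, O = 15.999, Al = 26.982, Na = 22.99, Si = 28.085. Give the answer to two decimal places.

Molar mass of (Na_0.92K_0.08)AlSi_3O_8: 0.92*22.99 + 0.08*39.098 + 1*26.982 + 3*28.085 + 8*15.999 = 263.508 g/mol.
Mass of K per formula unit: 0.08 × 39.098 = 3.128 g.
Weight fraction K = 3.128 / 263.508 = 0.0119.

1.19 weight percent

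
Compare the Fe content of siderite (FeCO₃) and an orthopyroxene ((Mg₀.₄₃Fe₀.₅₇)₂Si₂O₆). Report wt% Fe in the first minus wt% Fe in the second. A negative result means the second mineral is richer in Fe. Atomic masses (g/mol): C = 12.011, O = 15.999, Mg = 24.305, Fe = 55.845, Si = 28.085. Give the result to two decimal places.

21.31 percentage points

Fe in FeCO₃: molar mass 115.853 g/mol; 1×55.845 = 55.845 g → 48.20 wt%.
Fe in (Mg₀.₄₃Fe₀.₅₇)₂Si₂O₆: molar mass 236.730 g/mol; 1.14×55.845 = 63.663 g → 26.89 wt%.
Difference = 48.20 − 26.89 = 21.31 percentage points.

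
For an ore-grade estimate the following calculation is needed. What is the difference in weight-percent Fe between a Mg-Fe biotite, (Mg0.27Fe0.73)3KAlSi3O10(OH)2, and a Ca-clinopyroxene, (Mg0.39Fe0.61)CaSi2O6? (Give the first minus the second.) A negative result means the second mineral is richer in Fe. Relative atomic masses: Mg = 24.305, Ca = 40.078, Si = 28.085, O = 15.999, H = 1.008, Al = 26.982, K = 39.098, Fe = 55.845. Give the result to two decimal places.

10.70 percentage points

Fe in (Mg0.27Fe0.73)3KAlSi3O10(OH)2: molar mass 486.327 g/mol; 2.19×55.845 = 122.301 g → 25.15 wt%.
Fe in (Mg0.39Fe0.61)CaSi2O6: molar mass 235.786 g/mol; 0.61×55.845 = 34.065 g → 14.45 wt%.
Difference = 25.15 − 14.45 = 10.70 percentage points.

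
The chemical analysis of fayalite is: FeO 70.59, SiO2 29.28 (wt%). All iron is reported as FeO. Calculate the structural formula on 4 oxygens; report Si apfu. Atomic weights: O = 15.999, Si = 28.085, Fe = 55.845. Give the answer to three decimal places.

70.59 wt% FeO ÷ 71.844 g/mol = 0.98255 mol, giving 0.98255 Fe and 0.98255 O.
29.28 wt% SiO2 ÷ 60.083 g/mol = 0.48733 mol, giving 0.48733 Si and 0.97466 O.
Oxygen sums to 1.95721; scaling by 4/1.95721 = 2.04373 puts the formula on 4 O.
Si: 0.48733 × 2.04373 = 0.996 atoms per formula unit.

0.996 Si apfu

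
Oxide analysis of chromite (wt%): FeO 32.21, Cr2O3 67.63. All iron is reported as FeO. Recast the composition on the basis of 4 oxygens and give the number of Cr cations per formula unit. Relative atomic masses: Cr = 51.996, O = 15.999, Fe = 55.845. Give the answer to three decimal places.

1.996 Cr apfu

32.21 wt% FeO ÷ 71.844 g/mol = 0.44833 mol, giving 0.44833 Fe and 0.44833 O.
67.63 wt% Cr2O3 ÷ 151.989 g/mol = 0.44497 mol, giving 0.88994 Cr and 1.33491 O.
Oxygen sums to 1.78324; scaling by 4/1.78324 = 2.24311 puts the formula on 4 O.
Cr: 0.88994 × 2.24311 = 1.996 atoms per formula unit.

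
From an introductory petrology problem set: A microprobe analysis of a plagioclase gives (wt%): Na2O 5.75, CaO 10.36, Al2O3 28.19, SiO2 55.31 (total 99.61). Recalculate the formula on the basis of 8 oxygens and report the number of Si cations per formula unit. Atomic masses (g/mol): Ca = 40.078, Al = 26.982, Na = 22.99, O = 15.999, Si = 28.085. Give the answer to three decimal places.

Na2O (M=61.979): mol = 0.09277; Na = 0.18554, O = 0.09277.
CaO (M=56.077): mol = 0.18475; Ca = 0.18475, O = 0.18475.
Al2O3 (M=101.961): mol = 0.27648; Al = 0.55296, O = 0.82944.
SiO2 (M=60.083): mol = 0.92056; Si = 0.92056, O = 1.84112.
ΣO = 2.94808; factor = 8/ΣO = 2.71363.
Si apfu = 0.92056 × 2.71363 = 2.498.

2.498 Si apfu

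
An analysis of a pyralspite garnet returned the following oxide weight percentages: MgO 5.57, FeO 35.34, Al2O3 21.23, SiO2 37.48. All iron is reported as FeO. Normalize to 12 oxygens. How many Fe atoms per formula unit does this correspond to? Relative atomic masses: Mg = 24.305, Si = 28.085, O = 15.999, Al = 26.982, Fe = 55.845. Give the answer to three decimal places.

2.359 Fe apfu

5.57 wt% MgO ÷ 40.304 g/mol = 0.13820 mol, giving 0.13820 Mg and 0.13820 O.
35.34 wt% FeO ÷ 71.844 g/mol = 0.49190 mol, giving 0.49190 Fe and 0.49190 O.
21.23 wt% Al2O3 ÷ 101.961 g/mol = 0.20822 mol, giving 0.41644 Al and 0.62466 O.
37.48 wt% SiO2 ÷ 60.083 g/mol = 0.62380 mol, giving 0.62380 Si and 1.24760 O.
Oxygen sums to 2.50236; scaling by 12/2.50236 = 4.79547 puts the formula on 12 O.
Fe: 0.49190 × 4.79547 = 2.359 atoms per formula unit.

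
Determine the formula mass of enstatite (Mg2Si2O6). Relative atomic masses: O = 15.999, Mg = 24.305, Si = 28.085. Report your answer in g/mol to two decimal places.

200.77 g/mol

M = 2·24.305 + 2·28.085 + 6·15.999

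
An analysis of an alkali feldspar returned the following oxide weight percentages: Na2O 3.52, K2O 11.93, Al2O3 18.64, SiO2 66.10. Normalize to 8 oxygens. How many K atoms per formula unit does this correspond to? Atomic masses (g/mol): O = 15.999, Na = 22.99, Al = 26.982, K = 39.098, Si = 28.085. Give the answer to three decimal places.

0.691 K apfu

Na2O: 3.52/61.979 = 0.05679 mol → 0.11358 mol Na, 0.05679 mol O.
K2O: 11.93/94.195 = 0.12665 mol → 0.25330 mol K, 0.12665 mol O.
Al2O3: 18.64/101.961 = 0.18281 mol → 0.36562 mol Al, 0.54843 mol O.
SiO2: 66.10/60.083 = 1.10014 mol → 1.10014 mol Si, 2.20028 mol O.
Total oxygen = 2.93215 mol. Normalization factor = 8/2.93215 = 2.72837.
K per 8 O = 0.25330 × 2.72837 = 0.691.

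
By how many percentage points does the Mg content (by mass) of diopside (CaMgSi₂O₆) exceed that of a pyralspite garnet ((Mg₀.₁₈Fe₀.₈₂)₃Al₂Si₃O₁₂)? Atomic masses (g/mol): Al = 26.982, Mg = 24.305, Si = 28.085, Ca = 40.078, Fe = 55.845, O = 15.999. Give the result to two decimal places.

8.49 percentage points

M(CaMgSi₂O₆) = 216.547 g/mol, so wt% Mg = 24.305/216.547 × 100 = 11.22%.
M((Mg₀.₁₈Fe₀.₈₂)₃Al₂Si₃O₁₂) = 480.710 g/mol, so wt% Mg = 13.125/480.710 × 100 = 2.73%.
11.22 − 2.73 = 8.49 pp.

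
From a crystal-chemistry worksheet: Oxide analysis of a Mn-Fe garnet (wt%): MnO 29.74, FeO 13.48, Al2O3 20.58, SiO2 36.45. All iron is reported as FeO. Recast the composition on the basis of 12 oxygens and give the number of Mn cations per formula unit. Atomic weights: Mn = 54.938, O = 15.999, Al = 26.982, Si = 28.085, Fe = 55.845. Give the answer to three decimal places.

29.74 wt% MnO ÷ 70.937 g/mol = 0.41925 mol, giving 0.41925 Mn and 0.41925 O.
13.48 wt% FeO ÷ 71.844 g/mol = 0.18763 mol, giving 0.18763 Fe and 0.18763 O.
20.58 wt% Al2O3 ÷ 101.961 g/mol = 0.20184 mol, giving 0.40368 Al and 0.60552 O.
36.45 wt% SiO2 ÷ 60.083 g/mol = 0.60666 mol, giving 0.60666 Si and 1.21332 O.
Oxygen sums to 2.42572; scaling by 12/2.42572 = 4.94698 puts the formula on 12 O.
Mn: 0.41925 × 4.94698 = 2.074 atoms per formula unit.

2.074 Mn apfu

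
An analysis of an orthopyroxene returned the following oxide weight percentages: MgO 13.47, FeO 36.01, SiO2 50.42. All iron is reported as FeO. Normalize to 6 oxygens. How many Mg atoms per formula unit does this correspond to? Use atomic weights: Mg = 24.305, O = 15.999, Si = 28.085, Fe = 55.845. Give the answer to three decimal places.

MgO: 13.47/40.304 = 0.33421 mol → 0.33421 mol Mg, 0.33421 mol O.
FeO: 36.01/71.844 = 0.50122 mol → 0.50122 mol Fe, 0.50122 mol O.
SiO2: 50.42/60.083 = 0.83917 mol → 0.83917 mol Si, 1.67834 mol O.
Total oxygen = 2.51377 mol. Normalization factor = 6/2.51377 = 2.38685.
Mg per 6 O = 0.33421 × 2.38685 = 0.798.

0.798 Mg apfu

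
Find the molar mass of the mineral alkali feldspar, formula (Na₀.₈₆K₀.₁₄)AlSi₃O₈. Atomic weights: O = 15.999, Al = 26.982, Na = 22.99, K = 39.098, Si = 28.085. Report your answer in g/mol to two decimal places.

The formula mass is the sum 0.86(22.99) + 0.14(39.098) + 1(26.982) + 3(28.085) + 8(15.999).

264.47 g/mol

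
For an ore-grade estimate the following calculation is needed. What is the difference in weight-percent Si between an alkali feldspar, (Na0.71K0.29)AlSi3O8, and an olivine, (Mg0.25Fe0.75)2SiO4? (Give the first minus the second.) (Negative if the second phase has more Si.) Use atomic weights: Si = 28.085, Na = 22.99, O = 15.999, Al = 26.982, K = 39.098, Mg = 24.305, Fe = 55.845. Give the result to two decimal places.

First mineral: 84.255 g Si in 266.890 g formula = 31.57 wt% Si.
Second mineral: 28.085 g Si in 188.001 g formula = 14.94 wt% Si.
31.57% − 14.94% gives a difference of 16.63 percentage points.

16.63 percentage points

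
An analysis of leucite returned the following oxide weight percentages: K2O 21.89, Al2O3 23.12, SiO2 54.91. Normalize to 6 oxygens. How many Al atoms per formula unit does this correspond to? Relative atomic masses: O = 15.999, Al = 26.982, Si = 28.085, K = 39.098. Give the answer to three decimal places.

K2O (M=94.195): mol = 0.23239; K = 0.46478, O = 0.23239.
Al2O3 (M=101.961): mol = 0.22675; Al = 0.45350, O = 0.68025.
SiO2 (M=60.083): mol = 0.91390; Si = 0.91390, O = 1.82780.
ΣO = 2.74044; factor = 6/ΣO = 2.18943.
Al apfu = 0.45350 × 2.18943 = 0.993.

0.993 Al apfu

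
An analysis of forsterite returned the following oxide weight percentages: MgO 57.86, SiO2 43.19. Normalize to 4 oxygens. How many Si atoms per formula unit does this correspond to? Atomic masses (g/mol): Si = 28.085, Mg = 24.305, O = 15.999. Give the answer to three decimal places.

57.86 wt% MgO ÷ 40.304 g/mol = 1.43559 mol, giving 1.43559 Mg and 1.43559 O.
43.19 wt% SiO2 ÷ 60.083 g/mol = 0.71884 mol, giving 0.71884 Si and 1.43768 O.
Oxygen sums to 2.87327; scaling by 4/2.87327 = 1.39214 puts the formula on 4 O.
Si: 0.71884 × 1.39214 = 1.001 atoms per formula unit.

1.001 Si apfu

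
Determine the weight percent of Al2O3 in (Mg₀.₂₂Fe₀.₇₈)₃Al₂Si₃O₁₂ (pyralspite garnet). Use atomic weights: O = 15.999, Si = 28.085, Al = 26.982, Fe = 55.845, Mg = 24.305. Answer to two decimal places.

21.38 wt%

M((Mg₀.₂₂Fe₀.₇₈)₃Al₂Si₃O₁₂) = 476.926 g/mol; M(Al2O3) = 101.961 g/mol.
Moles Al2O3 per formula unit = 2 Al ÷ 2 = 1.0000.
Al2O3 fraction = (1.0000 × 101.961) / 476.926 = 101.961/476.926 = 0.2138.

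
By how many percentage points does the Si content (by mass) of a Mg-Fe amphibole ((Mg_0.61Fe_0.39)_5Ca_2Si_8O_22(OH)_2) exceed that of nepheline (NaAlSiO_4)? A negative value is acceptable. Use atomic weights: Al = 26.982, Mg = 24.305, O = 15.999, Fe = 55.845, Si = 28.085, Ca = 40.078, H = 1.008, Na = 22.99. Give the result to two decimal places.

M((Mg_0.61Fe_0.39)_5Ca_2Si_8O_22(OH)_2) = 873.856 g/mol, so wt% Si = 224.680/873.856 × 100 = 25.71%.
M(NaAlSiO_4) = 142.053 g/mol, so wt% Si = 28.085/142.053 × 100 = 19.77%.
25.71 − 19.77 = 5.94 pp.

5.94 percentage points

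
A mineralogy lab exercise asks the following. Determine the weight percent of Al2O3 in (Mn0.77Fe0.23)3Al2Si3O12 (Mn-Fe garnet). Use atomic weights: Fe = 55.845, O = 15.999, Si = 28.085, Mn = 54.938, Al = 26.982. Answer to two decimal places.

20.57 wt%

M((Mn0.77Fe0.23)3Al2Si3O12) = 495.647 g/mol; M(Al2O3) = 101.961 g/mol.
Moles Al2O3 per formula unit = 2 Al ÷ 2 = 1.0000.
Al2O3 fraction = (1.0000 × 101.961) / 495.647 = 101.961/495.647 = 0.2057.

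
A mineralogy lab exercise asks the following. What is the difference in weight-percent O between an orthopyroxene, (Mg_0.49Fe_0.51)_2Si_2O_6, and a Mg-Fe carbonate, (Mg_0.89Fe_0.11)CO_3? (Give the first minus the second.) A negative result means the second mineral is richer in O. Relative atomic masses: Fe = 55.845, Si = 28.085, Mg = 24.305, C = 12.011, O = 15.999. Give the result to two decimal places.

-13.47 percentage points

First mineral: 95.994 g O in 232.945 g formula = 41.21 wt% O.
Second mineral: 47.997 g O in 87.782 g formula = 54.68 wt% O.
41.21% − 54.68% gives a difference of -13.47 percentage points.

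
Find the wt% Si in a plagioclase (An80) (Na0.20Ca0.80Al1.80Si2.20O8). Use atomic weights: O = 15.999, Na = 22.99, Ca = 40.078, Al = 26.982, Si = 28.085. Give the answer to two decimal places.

Molar mass of Na0.20Ca0.80Al1.80Si2.20O8: 0.20·22.99 + 0.80·40.078 + 1.80·26.982 + 2.20·28.085 + 8·15.999 = 275.007 g/mol.
Mass of Si per formula unit: 2.20 × 28.085 = 61.787 g.
Weight fraction Si = 61.787 / 275.007 = 0.2247.

22.47 wt%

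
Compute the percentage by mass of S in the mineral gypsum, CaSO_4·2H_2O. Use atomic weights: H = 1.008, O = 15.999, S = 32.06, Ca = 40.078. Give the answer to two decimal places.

Formula mass = 1·40.078 + 1·32.06 + 6·15.999 + 4·1.008 = 172.164 g/mol, of which 32.060 g is S.
So S makes up 32.060/172.164 = 0.1862 of the mass, i.e. 18.62%.

18.62 wt%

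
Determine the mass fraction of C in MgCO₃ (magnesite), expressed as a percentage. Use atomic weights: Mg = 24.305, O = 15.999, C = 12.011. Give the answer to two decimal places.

Molar mass of MgCO₃: 1*24.305 + 1*12.011 + 3*15.999 = 84.313 g/mol.
Mass of C per formula unit: 1 × 12.011 = 12.011 g.
Weight fraction C = 12.011 / 84.313 = 0.1425.

14.25 wt%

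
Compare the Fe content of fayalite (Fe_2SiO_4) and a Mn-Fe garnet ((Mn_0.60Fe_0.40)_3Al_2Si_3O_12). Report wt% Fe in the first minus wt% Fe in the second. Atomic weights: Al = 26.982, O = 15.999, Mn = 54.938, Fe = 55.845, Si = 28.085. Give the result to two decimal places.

M(Fe_2SiO_4) = 203.771 g/mol, so wt% Fe = 111.690/203.771 × 100 = 54.81%.
M((Mn_0.60Fe_0.40)_3Al_2Si_3O_12) = 496.109 g/mol, so wt% Fe = 67.014/496.109 × 100 = 13.51%.
54.81 − 13.51 = 41.30 pp.

41.30 percentage points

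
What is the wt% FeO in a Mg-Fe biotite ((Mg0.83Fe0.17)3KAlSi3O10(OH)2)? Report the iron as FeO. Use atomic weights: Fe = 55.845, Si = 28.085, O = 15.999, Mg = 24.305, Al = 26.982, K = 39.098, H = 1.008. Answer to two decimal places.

Formula mass = 433.339 g/mol.
0.51 Fe → 0.5100 mol FeO per formula unit; M(FeO) = 71.844, so FeO mass = 36.640 g.
36.640/433.339 × 100 = 8.46 wt%.

8.46 wt%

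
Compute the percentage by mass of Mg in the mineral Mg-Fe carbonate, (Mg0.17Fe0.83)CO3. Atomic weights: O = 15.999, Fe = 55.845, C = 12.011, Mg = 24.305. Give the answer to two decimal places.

Molar mass of (Mg0.17Fe0.83)CO3: 0.17·24.305 + 0.83·55.845 + 1·12.011 + 3·15.999 = 110.491 g/mol.
Mass of Mg per formula unit: 0.17 × 24.305 = 4.132 g.
Weight fraction Mg = 4.132 / 110.491 = 0.0374.

3.74 mass %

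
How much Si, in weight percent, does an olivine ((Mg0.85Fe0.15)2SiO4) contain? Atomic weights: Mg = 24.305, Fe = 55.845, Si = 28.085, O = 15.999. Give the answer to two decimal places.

Molar mass of (Mg0.85Fe0.15)2SiO4: 1.70*24.305 + 0.30*55.845 + 1*28.085 + 4*15.999 = 150.153 g/mol.
Mass of Si per formula unit: 1 × 28.085 = 28.085 g.
Weight fraction Si = 28.085 / 150.153 = 0.1870.

18.70 weight percent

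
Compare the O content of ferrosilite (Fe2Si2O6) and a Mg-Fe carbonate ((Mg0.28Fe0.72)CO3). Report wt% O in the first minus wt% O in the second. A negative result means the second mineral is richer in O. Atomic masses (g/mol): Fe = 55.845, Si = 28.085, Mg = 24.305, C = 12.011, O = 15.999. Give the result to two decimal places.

First mineral: 95.994 g O in 263.854 g formula = 36.38 wt% O.
Second mineral: 47.997 g O in 107.022 g formula = 44.85 wt% O.
36.38% − 44.85% gives a difference of -8.47 percentage points.

-8.47 percentage points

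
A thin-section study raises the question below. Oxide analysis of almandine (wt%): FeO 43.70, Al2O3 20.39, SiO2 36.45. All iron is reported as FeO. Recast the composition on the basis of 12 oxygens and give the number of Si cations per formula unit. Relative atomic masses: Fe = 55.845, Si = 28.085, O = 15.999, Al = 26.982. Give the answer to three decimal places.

3.006 Si apfu

43.70 wt% FeO ÷ 71.844 g/mol = 0.60826 mol, giving 0.60826 Fe and 0.60826 O.
20.39 wt% Al2O3 ÷ 101.961 g/mol = 0.19998 mol, giving 0.39996 Al and 0.59994 O.
36.45 wt% SiO2 ÷ 60.083 g/mol = 0.60666 mol, giving 0.60666 Si and 1.21332 O.
Oxygen sums to 2.42152; scaling by 12/2.42152 = 4.95557 puts the formula on 12 O.
Si: 0.60666 × 4.95557 = 3.006 atoms per formula unit.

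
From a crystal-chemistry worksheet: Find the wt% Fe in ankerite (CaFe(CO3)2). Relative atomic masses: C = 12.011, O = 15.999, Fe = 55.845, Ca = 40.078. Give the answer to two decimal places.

Formula mass = 1·40.078 + 1·55.845 + 2·12.011 + 6·15.999 = 215.939 g/mol, of which 55.845 g is Fe.
So Fe makes up 55.845/215.939 = 0.2586 of the mass, i.e. 25.86%.

25.86 wt%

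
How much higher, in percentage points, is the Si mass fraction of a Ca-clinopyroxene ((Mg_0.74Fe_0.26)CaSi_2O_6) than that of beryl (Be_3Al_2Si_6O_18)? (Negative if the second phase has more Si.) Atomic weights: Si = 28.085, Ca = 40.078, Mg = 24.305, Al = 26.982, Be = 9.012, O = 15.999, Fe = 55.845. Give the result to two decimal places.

-6.36 percentage points

M((Mg_0.74Fe_0.26)CaSi_2O_6) = 224.747 g/mol, so wt% Si = 56.170/224.747 × 100 = 24.99%.
M(Be_3Al_2Si_6O_18) = 537.492 g/mol, so wt% Si = 168.510/537.492 × 100 = 31.35%.
24.99 − 31.35 = -6.36 pp.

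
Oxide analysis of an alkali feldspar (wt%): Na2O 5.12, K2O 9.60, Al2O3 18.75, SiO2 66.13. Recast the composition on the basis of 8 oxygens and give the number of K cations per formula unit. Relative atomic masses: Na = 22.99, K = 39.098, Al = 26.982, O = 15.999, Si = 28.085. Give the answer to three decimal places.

Na2O (M=61.979): mol = 0.08261; Na = 0.16522, O = 0.08261.
K2O (M=94.195): mol = 0.10192; K = 0.20384, O = 0.10192.
Al2O3 (M=101.961): mol = 0.18389; Al = 0.36778, O = 0.55167.
SiO2 (M=60.083): mol = 1.10064; Si = 1.10064, O = 2.20128.
ΣO = 2.93748; factor = 8/ΣO = 2.72342.
K apfu = 0.20384 × 2.72342 = 0.555.

0.555 K apfu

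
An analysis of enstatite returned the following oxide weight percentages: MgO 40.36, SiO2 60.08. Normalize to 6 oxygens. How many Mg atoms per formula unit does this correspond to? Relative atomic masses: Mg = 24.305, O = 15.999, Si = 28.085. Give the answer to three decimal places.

2.002 Mg apfu

MgO (M=40.304): mol = 1.00139; Mg = 1.00139, O = 1.00139.
SiO2 (M=60.083): mol = 0.99995; Si = 0.99995, O = 1.99990.
ΣO = 3.00129; factor = 6/ΣO = 1.99914.
Mg apfu = 1.00139 × 1.99914 = 2.002.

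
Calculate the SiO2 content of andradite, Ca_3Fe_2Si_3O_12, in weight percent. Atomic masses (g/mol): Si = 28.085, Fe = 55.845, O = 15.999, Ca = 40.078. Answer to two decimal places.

M(Ca_3Fe_2Si_3O_12) = 508.167 g/mol; M(SiO2) = 60.083 g/mol.
Moles SiO2 per formula unit = 3 Si ÷ 1 = 3.0000.
SiO2 fraction = (3.0000 × 60.083) / 508.167 = 180.249/508.167 = 0.3547.

35.47 wt%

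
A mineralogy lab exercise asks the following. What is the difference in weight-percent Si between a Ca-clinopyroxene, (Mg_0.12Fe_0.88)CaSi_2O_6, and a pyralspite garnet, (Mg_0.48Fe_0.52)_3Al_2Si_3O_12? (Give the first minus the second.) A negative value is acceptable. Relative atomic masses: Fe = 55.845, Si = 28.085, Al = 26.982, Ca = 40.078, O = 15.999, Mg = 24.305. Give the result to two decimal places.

M((Mg_0.12Fe_0.88)CaSi_2O_6) = 244.302 g/mol, so wt% Si = 56.170/244.302 × 100 = 22.99%.
M((Mg_0.48Fe_0.52)_3Al_2Si_3O_12) = 452.324 g/mol, so wt% Si = 84.255/452.324 × 100 = 18.63%.
22.99 − 18.63 = 4.36 pp.

4.36 percentage points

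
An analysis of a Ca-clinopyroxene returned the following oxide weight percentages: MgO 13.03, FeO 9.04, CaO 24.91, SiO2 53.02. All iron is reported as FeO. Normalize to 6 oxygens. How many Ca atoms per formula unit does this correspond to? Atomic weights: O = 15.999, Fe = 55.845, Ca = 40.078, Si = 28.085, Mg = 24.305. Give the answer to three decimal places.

MgO: 13.03/40.304 = 0.32329 mol → 0.32329 mol Mg, 0.32329 mol O.
FeO: 9.04/71.844 = 0.12583 mol → 0.12583 mol Fe, 0.12583 mol O.
CaO: 24.91/56.077 = 0.44421 mol → 0.44421 mol Ca, 0.44421 mol O.
SiO2: 53.02/60.083 = 0.88245 mol → 0.88245 mol Si, 1.76490 mol O.
Total oxygen = 2.65823 mol. Normalization factor = 6/2.65823 = 2.25714.
Ca per 6 O = 0.44421 × 2.25714 = 1.003.

1.003 Ca apfu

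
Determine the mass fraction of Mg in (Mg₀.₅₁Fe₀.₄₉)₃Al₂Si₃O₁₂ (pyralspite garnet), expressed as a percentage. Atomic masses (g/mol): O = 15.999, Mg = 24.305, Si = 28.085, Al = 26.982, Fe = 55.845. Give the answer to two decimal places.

8.27 weight percent

Formula mass = 1.53×24.305 + 1.47×55.845 + 2×26.982 + 3×28.085 + 12×15.999 = 449.486 g/mol, of which 37.187 g is Mg.
So Mg makes up 37.187/449.486 = 0.0827 of the mass, i.e. 8.27%.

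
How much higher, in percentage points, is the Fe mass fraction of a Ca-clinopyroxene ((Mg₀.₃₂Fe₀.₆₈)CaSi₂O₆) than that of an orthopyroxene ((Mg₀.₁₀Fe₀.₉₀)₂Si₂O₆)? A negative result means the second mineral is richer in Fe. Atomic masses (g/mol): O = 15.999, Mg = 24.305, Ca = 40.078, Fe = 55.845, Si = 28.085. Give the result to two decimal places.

-23.07 percentage points

Fe in (Mg₀.₃₂Fe₀.₆₈)CaSi₂O₆: molar mass 237.994 g/mol; 0.68×55.845 = 37.975 g → 15.96 wt%.
Fe in (Mg₀.₁₀Fe₀.₉₀)₂Si₂O₆: molar mass 257.546 g/mol; 1.80×55.845 = 100.521 g → 39.03 wt%.
Difference = 15.96 − 39.03 = -23.07 percentage points.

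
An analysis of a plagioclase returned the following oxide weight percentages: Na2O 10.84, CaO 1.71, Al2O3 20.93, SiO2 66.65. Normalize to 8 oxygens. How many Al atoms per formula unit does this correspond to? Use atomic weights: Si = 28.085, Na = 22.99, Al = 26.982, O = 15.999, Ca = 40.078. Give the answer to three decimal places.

1.080 Al apfu

Na2O: 10.84/61.979 = 0.17490 mol → 0.34980 mol Na, 0.17490 mol O.
CaO: 1.71/56.077 = 0.03049 mol → 0.03049 mol Ca, 0.03049 mol O.
Al2O3: 20.93/101.961 = 0.20527 mol → 0.41054 mol Al, 0.61581 mol O.
SiO2: 66.65/60.083 = 1.10930 mol → 1.10930 mol Si, 2.21860 mol O.
Total oxygen = 3.03980 mol. Normalization factor = 8/3.03980 = 2.63175.
Al per 8 O = 0.41054 × 2.63175 = 1.080.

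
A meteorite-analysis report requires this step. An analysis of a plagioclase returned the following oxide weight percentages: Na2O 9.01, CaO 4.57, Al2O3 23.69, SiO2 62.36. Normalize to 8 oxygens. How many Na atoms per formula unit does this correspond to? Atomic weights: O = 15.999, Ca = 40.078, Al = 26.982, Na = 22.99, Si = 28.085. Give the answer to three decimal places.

Na2O (M=61.979): mol = 0.14537; Na = 0.29074, O = 0.14537.
CaO (M=56.077): mol = 0.08150; Ca = 0.08150, O = 0.08150.
Al2O3 (M=101.961): mol = 0.23234; Al = 0.46468, O = 0.69702.
SiO2 (M=60.083): mol = 1.03790; Si = 1.03790, O = 2.07580.
ΣO = 2.99969; factor = 8/ΣO = 2.66694.
Na apfu = 0.29074 × 2.66694 = 0.775.

0.775 Na apfu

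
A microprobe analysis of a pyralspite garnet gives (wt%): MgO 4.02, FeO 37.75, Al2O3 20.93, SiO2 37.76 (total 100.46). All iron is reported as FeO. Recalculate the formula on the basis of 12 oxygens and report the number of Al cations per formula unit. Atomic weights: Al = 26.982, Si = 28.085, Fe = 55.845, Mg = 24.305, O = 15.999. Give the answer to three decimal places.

MgO: 4.02/40.304 = 0.09974 mol → 0.09974 mol Mg, 0.09974 mol O.
FeO: 37.75/71.844 = 0.52544 mol → 0.52544 mol Fe, 0.52544 mol O.
Al2O3: 20.93/101.961 = 0.20527 mol → 0.41054 mol Al, 0.61581 mol O.
SiO2: 37.76/60.083 = 0.62846 mol → 0.62846 mol Si, 1.25692 mol O.
Total oxygen = 2.49791 mol. Normalization factor = 12/2.49791 = 4.80402.
Al per 12 O = 0.41054 × 4.80402 = 1.972.

1.972 Al apfu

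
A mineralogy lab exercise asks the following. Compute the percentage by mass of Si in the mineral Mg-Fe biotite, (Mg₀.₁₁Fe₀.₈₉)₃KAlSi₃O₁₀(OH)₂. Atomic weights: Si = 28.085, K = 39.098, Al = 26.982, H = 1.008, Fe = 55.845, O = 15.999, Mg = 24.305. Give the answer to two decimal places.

Molar mass of (Mg₀.₁₁Fe₀.₈₉)₃KAlSi₃O₁₀(OH)₂: 0.33×24.305 + 2.67×55.845 + 1×39.098 + 1×26.982 + 3×28.085 + 12×15.999 + 2×1.008 = 501.466 g/mol.
Mass of Si per formula unit: 3 × 28.085 = 84.255 g.
Weight fraction Si = 84.255 / 501.466 = 0.1680.

16.80 weight percent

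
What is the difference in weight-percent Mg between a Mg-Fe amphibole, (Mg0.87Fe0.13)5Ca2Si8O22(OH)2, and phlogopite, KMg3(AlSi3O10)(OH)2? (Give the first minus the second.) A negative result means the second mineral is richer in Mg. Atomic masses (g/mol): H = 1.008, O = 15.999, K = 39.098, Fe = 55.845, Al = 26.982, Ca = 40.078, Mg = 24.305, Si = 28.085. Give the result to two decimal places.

M((Mg0.87Fe0.13)5Ca2Si8O22(OH)2) = 832.854 g/mol, so wt% Mg = 105.727/832.854 × 100 = 12.69%.
M(KMg3(AlSi3O10)(OH)2) = 417.254 g/mol, so wt% Mg = 72.915/417.254 × 100 = 17.47%.
12.69 − 17.47 = -4.78 pp.

-4.78 percentage points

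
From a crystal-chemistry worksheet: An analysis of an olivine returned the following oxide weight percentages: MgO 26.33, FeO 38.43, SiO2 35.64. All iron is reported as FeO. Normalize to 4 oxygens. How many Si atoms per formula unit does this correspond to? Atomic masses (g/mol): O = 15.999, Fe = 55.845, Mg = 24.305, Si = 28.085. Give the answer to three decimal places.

MgO (M=40.304): mol = 0.65329; Mg = 0.65329, O = 0.65329.
FeO (M=71.844): mol = 0.53491; Fe = 0.53491, O = 0.53491.
SiO2 (M=60.083): mol = 0.59318; Si = 0.59318, O = 1.18636.
ΣO = 2.37456; factor = 4/ΣO = 1.68452.
Si apfu = 0.59318 × 1.68452 = 0.999.

0.999 Si apfu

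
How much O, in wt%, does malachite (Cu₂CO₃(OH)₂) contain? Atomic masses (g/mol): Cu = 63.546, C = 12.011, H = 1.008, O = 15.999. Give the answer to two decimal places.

Molar mass of Cu₂CO₃(OH)₂: 2×63.546 + 1×12.011 + 5×15.999 + 2×1.008 = 221.114 g/mol.
Mass of O per formula unit: 5 × 15.999 = 79.995 g.
Weight fraction O = 79.995 / 221.114 = 0.3618.

36.18 wt%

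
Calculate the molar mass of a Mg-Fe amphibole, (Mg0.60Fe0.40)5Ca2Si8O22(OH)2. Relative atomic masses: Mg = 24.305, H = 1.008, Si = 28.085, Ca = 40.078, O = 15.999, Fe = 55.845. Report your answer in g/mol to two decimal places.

Mg: 3 × 24.305 = 72.9150
Fe: 2 × 55.845 = 111.6900
Ca: 2 × 40.078 = 80.1560
Si: 8 × 28.085 = 224.6800
O: 24 × 15.999 = 383.9760
H: 2 × 1.008 = 2.0160
Summing the contributions gives the formula mass.

875.43 g/mol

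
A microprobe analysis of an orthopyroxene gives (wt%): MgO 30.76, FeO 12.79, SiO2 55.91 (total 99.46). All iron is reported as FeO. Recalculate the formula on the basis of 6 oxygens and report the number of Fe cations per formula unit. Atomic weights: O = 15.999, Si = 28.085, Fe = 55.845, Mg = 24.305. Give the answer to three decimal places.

0.381 Fe apfu

MgO: 30.76/40.304 = 0.76320 mol → 0.76320 mol Mg, 0.76320 mol O.
FeO: 12.79/71.844 = 0.17802 mol → 0.17802 mol Fe, 0.17802 mol O.
SiO2: 55.91/60.083 = 0.93055 mol → 0.93055 mol Si, 1.86110 mol O.
Total oxygen = 2.80232 mol. Normalization factor = 6/2.80232 = 2.14108.
Fe per 6 O = 0.17802 × 2.14108 = 0.381.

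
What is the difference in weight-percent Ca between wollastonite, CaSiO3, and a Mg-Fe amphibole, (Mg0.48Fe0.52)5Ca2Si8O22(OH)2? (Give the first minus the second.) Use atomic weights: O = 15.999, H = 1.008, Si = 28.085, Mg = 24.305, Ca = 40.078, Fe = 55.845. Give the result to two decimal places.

25.54 percentage points

Ca in CaSiO3: molar mass 116.160 g/mol; 1×40.078 = 40.078 g → 34.50 wt%.
Ca in (Mg0.48Fe0.52)5Ca2Si8O22(OH)2: molar mass 894.357 g/mol; 2×40.078 = 80.156 g → 8.96 wt%.
Difference = 34.50 − 8.96 = 25.54 percentage points.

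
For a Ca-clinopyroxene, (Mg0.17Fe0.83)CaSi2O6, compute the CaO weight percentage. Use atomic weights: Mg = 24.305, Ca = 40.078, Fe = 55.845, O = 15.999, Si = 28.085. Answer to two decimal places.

Molar mass of (Mg0.17Fe0.83)CaSi2O6 = 0.17·24.305 + 0.83·55.845 + 1·40.078 + 2·28.085 + 6·15.999 = 242.725 g/mol.
Each formula unit contains 1 Ca, equivalent to 1/1 = 1.0000 mol CaO.
M(CaO) = 1×40.078 + 1×15.999 = 56.077 g/mol.
Mass of CaO per formula unit = 1.0000 × 56.077 = 56.077 g.
CaO wt% = 56.077 / 242.725 × 100 = 23.10%.

23.10 wt%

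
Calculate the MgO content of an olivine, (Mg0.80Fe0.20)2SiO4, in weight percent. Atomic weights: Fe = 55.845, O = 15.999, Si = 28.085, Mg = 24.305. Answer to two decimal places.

42.06 wt%

Molar mass of (Mg0.80Fe0.20)2SiO4 = 1.60*24.305 + 0.40*55.845 + 1*28.085 + 4*15.999 = 153.307 g/mol.
Each formula unit contains 1.60 Mg, equivalent to 1.60/1 = 1.6000 mol MgO.
M(MgO) = 1×24.305 + 1×15.999 = 40.304 g/mol.
Mass of MgO per formula unit = 1.6000 × 40.304 = 64.486 g.
MgO wt% = 64.486 / 153.307 × 100 = 42.06%.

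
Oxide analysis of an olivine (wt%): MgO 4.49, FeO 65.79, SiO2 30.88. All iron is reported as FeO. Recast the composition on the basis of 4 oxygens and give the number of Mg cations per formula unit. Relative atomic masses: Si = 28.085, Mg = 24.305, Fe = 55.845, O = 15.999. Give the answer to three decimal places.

MgO (M=40.304): mol = 0.11140; Mg = 0.11140, O = 0.11140.
FeO (M=71.844): mol = 0.91573; Fe = 0.91573, O = 0.91573.
SiO2 (M=60.083): mol = 0.51396; Si = 0.51396, O = 1.02792.
ΣO = 2.05505; factor = 4/ΣO = 1.94642.
Mg apfu = 0.11140 × 1.94642 = 0.217.

0.217 Mg apfu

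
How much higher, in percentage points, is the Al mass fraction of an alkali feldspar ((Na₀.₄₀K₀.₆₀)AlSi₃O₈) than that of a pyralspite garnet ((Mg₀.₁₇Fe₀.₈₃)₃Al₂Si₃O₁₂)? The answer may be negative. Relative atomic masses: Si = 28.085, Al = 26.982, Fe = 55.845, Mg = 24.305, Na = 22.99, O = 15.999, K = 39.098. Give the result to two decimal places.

M((Na₀.₄₀K₀.₆₀)AlSi₃O₈) = 271.884 g/mol, so wt% Al = 26.982/271.884 × 100 = 9.92%.
M((Mg₀.₁₇Fe₀.₈₃)₃Al₂Si₃O₁₂) = 481.657 g/mol, so wt% Al = 53.964/481.657 × 100 = 11.20%.
9.92 − 11.20 = -1.28 pp.

-1.28 percentage points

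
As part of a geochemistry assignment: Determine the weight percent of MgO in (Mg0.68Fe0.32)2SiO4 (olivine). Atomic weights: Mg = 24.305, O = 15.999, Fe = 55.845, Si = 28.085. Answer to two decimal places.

34.07 wt%

Molar mass of (Mg0.68Fe0.32)2SiO4 = 1.36·24.305 + 0.64·55.845 + 1·28.085 + 4·15.999 = 160.877 g/mol.
Each formula unit contains 1.36 Mg, equivalent to 1.36/1 = 1.3600 mol MgO.
M(MgO) = 1×24.305 + 1×15.999 = 40.304 g/mol.
Mass of MgO per formula unit = 1.3600 × 40.304 = 54.813 g.
MgO wt% = 54.813 / 160.877 × 100 = 34.07%.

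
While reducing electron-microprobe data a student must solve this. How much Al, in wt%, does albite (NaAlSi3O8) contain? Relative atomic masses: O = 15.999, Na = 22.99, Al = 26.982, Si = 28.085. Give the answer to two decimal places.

10.29 wt%

Formula mass = 1*22.99 + 1*26.982 + 3*28.085 + 8*15.999 = 262.219 g/mol, of which 26.982 g is Al.
So Al makes up 26.982/262.219 = 0.1029 of the mass, i.e. 10.29%.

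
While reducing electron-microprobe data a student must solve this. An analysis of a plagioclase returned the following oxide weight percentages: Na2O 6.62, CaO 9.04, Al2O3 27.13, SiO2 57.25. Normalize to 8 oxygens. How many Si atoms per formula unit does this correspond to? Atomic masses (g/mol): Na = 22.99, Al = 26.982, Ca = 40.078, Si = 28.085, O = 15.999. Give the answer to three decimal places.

2.565 Si apfu

Na2O: 6.62/61.979 = 0.10681 mol → 0.21362 mol Na, 0.10681 mol O.
CaO: 9.04/56.077 = 0.16121 mol → 0.16121 mol Ca, 0.16121 mol O.
Al2O3: 27.13/101.961 = 0.26608 mol → 0.53216 mol Al, 0.79824 mol O.
SiO2: 57.25/60.083 = 0.95285 mol → 0.95285 mol Si, 1.90570 mol O.
Total oxygen = 2.97196 mol. Normalization factor = 8/2.97196 = 2.69183.
Si per 8 O = 0.95285 × 2.69183 = 2.565.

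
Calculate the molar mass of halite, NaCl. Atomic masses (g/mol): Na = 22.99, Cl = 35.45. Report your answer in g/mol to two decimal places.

M = 1×22.99 + 1×35.45

58.44 g/mol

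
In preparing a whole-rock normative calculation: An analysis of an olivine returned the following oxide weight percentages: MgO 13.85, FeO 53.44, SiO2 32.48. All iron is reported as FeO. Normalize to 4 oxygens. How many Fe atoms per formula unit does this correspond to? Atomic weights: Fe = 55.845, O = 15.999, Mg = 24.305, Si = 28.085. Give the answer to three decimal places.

1.372 Fe apfu

13.85 wt% MgO ÷ 40.304 g/mol = 0.34364 mol, giving 0.34364 Mg and 0.34364 O.
53.44 wt% FeO ÷ 71.844 g/mol = 0.74383 mol, giving 0.74383 Fe and 0.74383 O.
32.48 wt% SiO2 ÷ 60.083 g/mol = 0.54059 mol, giving 0.54059 Si and 1.08118 O.
Oxygen sums to 2.16865; scaling by 4/2.16865 = 1.84447 puts the formula on 4 O.
Fe: 0.74383 × 1.84447 = 1.372 atoms per formula unit.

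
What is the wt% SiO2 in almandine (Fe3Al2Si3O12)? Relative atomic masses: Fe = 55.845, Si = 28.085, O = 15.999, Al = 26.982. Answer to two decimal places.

Molar mass of Fe3Al2Si3O12 = 3·55.845 + 2·26.982 + 3·28.085 + 12·15.999 = 497.742 g/mol.
Each formula unit contains 3 Si, equivalent to 3/1 = 3.0000 mol SiO2.
M(SiO2) = 1×28.085 + 2×15.999 = 60.083 g/mol.
Mass of SiO2 per formula unit = 3.0000 × 60.083 = 180.249 g.
SiO2 wt% = 180.249 / 497.742 × 100 = 36.21%.

36.21 wt%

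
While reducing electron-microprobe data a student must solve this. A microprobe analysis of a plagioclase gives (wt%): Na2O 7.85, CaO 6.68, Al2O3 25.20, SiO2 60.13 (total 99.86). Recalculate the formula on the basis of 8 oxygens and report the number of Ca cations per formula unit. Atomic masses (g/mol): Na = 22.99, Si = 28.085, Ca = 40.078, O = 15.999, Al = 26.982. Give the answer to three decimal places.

7.85 wt% Na2O ÷ 61.979 g/mol = 0.12666 mol, giving 0.25332 Na and 0.12666 O.
6.68 wt% CaO ÷ 56.077 g/mol = 0.11912 mol, giving 0.11912 Ca and 0.11912 O.
25.20 wt% Al2O3 ÷ 101.961 g/mol = 0.24715 mol, giving 0.49430 Al and 0.74145 O.
60.13 wt% SiO2 ÷ 60.083 g/mol = 1.00078 mol, giving 1.00078 Si and 2.00156 O.
Oxygen sums to 2.98879; scaling by 8/2.98879 = 2.67667 puts the formula on 8 O.
Ca: 0.11912 × 2.67667 = 0.319 atoms per formula unit.

0.319 Ca apfu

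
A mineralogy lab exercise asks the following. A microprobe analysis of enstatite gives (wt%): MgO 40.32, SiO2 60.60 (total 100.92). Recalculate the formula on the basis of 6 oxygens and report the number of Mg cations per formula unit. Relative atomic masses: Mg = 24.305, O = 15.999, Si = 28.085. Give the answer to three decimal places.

1.989 Mg apfu

40.32 wt% MgO ÷ 40.304 g/mol = 1.00040 mol, giving 1.00040 Mg and 1.00040 O.
60.60 wt% SiO2 ÷ 60.083 g/mol = 1.00860 mol, giving 1.00860 Si and 2.01720 O.
Oxygen sums to 3.01760; scaling by 6/3.01760 = 1.98834 puts the formula on 6 O.
Mg: 1.00040 × 1.98834 = 1.989 atoms per formula unit.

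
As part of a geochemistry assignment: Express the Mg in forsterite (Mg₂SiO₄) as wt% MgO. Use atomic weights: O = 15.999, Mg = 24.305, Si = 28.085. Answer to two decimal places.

57.29 wt%

Molar mass of Mg₂SiO₄ = 2×24.305 + 1×28.085 + 4×15.999 = 140.691 g/mol.
Each formula unit contains 2 Mg, equivalent to 2/1 = 2.0000 mol MgO.
M(MgO) = 1×24.305 + 1×15.999 = 40.304 g/mol.
Mass of MgO per formula unit = 2.0000 × 40.304 = 80.608 g.
MgO wt% = 80.608 / 140.691 × 100 = 57.29%.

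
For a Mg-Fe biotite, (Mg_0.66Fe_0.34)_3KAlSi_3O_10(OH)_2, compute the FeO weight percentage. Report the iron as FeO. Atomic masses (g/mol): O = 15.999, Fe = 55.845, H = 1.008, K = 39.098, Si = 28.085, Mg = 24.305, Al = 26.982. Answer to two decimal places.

Molar mass of (Mg_0.66Fe_0.34)_3KAlSi_3O_10(OH)_2 = 1.98×24.305 + 1.02×55.845 + 1×39.098 + 1×26.982 + 3×28.085 + 12×15.999 + 2×1.008 = 449.425 g/mol.
Each formula unit contains 1.02 Fe, equivalent to 1.02/1 = 1.0200 mol FeO.
M(FeO) = 1×55.845 + 1×15.999 = 71.844 g/mol.
Mass of FeO per formula unit = 1.0200 × 71.844 = 73.281 g.
FeO wt% = 73.281 / 449.425 × 100 = 16.31%.

16.31 wt%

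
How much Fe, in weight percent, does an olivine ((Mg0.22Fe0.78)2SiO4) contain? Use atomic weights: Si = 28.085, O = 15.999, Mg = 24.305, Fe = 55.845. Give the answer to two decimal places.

M((Mg0.22Fe0.78)2SiO4) = 189.893 g/mol.
Fe contributes 1.56 × 55.845 = 87.118 g per mole.
87.118/189.893 = 0.4588 → 45.88%.

45.88 weight percent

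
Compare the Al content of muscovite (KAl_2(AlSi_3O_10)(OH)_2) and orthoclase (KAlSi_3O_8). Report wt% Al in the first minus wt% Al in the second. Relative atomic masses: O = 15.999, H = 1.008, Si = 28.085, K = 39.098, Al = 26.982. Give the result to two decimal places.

10.63 percentage points

First mineral: 80.946 g Al in 398.303 g formula = 20.32 wt% Al.
Second mineral: 26.982 g Al in 278.327 g formula = 9.69 wt% Al.
20.32% − 9.69% gives a difference of 10.63 percentage points.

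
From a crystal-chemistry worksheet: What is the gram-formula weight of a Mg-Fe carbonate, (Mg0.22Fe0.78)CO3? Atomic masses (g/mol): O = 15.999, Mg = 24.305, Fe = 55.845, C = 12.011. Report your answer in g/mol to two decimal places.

108.91 g/mol

M = 0.22·24.305 + 0.78·55.845 + 1·12.011 + 3·15.999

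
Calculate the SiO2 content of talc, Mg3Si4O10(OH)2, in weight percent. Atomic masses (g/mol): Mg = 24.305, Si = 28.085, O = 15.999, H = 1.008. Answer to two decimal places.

Formula mass = 379.259 g/mol.
4 Si → 4.0000 mol SiO2 per formula unit; M(SiO2) = 60.083, so SiO2 mass = 240.332 g.
240.332/379.259 × 100 = 63.37 wt%.

63.37 wt%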